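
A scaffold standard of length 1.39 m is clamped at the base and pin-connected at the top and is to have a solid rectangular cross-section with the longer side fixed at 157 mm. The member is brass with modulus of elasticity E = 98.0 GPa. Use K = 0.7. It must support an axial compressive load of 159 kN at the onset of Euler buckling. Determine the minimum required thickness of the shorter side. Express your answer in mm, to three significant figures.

L_e = K·L = 0.7 × 1.39 = 0.9730 m
Required I = P_cr·L_e²/(π²E) = 1.590×10^5 × 0.9730² / (π² × 9.80×10^10) = 1.556×10^-7 m⁴
I_req = 1.556×10^5 mm⁴
Rectangle, weak axis: I_min = h·b³/12 with h = 157 mm fixed  ⇒  b = (12I/h)^(1/3) = 22.8 mm

b ≈ 22.8 mm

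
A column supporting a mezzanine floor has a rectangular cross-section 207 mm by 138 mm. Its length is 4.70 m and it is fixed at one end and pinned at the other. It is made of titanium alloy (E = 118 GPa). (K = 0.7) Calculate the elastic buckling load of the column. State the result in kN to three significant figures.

P_cr ≈ 4880 kN

Buckling occurs about the weak axis: I_min = h·b³/12 with b = 138 mm (the shorter side).
I_min = 207×138³/12 = 4.533×10^7 mm⁴
I = 4.533×10^7 mm⁴ = 4.533×10^-5 m⁴
Effective length L_e = K·L = 0.7 × 4.70 = 3.290 m
P_cr = π²EI / L_e² = π² × 118×10⁹ × 4.533×10^-5 / 3.290² = 4.878×10^6 N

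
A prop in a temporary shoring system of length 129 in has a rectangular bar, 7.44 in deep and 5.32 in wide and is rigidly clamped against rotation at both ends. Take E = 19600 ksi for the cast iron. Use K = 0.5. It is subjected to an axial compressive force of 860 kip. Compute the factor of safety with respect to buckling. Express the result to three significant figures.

n ≈ 5.05

Buckling occurs about the weak axis: I_min = h·b³/12 with b = 5.32 in (the shorter side).
I_min = 7.44×5.32³/12 = 93.35 in⁴
Effective length L_e = K·L = 0.5 × 129 = 64.50 in
P_cr = π²EI / L_e² = π² × 19600×10³ × 93.35 / 64.50² = 4.341×10^6 lb
Factor of safety n = P_cr / P = 4340.7 / 860 = 5.05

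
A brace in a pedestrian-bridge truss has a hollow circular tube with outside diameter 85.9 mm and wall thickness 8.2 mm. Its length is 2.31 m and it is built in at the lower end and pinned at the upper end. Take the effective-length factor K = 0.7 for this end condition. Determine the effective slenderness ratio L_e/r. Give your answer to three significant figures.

λ ≈ 58.5

Inner diameter d_i = 85.9 − 2×8.2 = 69.50 mm
I = π(d_o⁴ − d_i⁴)/64 = π(85.9⁴ − 69.50⁴)/64 = 1.527×10^6 mm⁴
A = 2.002×10^3 mm²;  r_min = √(I/A) = √(1.527×10^6/2.002×10^3) = 27.62 mm
L_e = K·L = 0.7 × 2.31 m = 1.617 m = 1617.0 mm
λ = L_e / r_min = 1617.0 / 27.62 = 58.5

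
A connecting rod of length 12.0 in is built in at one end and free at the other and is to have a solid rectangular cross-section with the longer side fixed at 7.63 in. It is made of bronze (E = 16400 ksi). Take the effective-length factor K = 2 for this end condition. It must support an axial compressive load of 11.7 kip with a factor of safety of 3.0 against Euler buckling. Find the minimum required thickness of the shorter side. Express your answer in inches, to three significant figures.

b ≈ 0.581 in

Required P_cr = n·P = 3.0 × 11.7 = 35.10 kip
L_e = K·L = 2 × 12.0 = 24.00 in
Required I = P_cr·L_e²/(π²E) = 3.510×10^4 × 24.00² / (π² × 1.64×10^7) = 0.1249 in⁴
Rectangle, weak axis: I_min = h·b³/12 with h = 7.63 in fixed  ⇒  b = (12I/h)^(1/3) = 0.581 in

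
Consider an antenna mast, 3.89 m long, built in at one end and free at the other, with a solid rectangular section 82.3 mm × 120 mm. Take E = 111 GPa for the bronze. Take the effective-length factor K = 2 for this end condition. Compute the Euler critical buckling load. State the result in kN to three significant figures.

Buckling occurs about the weak axis: I_min = h·b³/12 with b = 82.3 mm (the shorter side).
I_min = 120×82.3³/12 = 5.574×10^6 mm⁴
I = 5.574×10^6 mm⁴ = 5.574×10^-6 m⁴
Effective length L_e = K·L = 2 × 3.89 = 7.780 m
P_cr = π²EI / L_e² = π² × 111×10⁹ × 5.574×10^-6 / 7.780² = 1.009×10^5 N

P_cr ≈ 101 kN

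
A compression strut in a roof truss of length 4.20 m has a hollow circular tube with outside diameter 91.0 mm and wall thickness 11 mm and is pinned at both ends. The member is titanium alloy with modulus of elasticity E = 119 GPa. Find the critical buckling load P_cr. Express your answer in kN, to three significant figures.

Inner diameter d_i = 91.0 − 2×11 = 69.00 mm
I = π(d_o⁴ − d_i⁴)/64 = π(91.0⁴ − 69.00⁴)/64 = 2.253×10^6 mm⁴
I = 2.253×10^6 mm⁴ = 2.253×10^-6 m⁴
Effective length L_e = K·L = 1 × 4.20 = 4.200 m
P_cr = π²EI / L_e² = π² × 119×10⁹ × 2.253×10^-6 / 4.200² = 1.500×10^5 N

P_cr ≈ 150 kN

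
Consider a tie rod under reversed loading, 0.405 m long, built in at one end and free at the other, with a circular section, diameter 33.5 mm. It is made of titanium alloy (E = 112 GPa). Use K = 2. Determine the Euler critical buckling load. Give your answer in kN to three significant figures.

P_cr ≈ 104 kN

I = πd⁴/64 = π×33.5⁴/64 = 6.182×10^4 mm⁴
I = 6.182×10^4 mm⁴ = 6.182×10^-8 m⁴
Effective length L_e = K·L = 2 × 0.405 = 0.8100 m
P_cr = π²EI / L_e² = π² × 112×10⁹ × 6.182×10^-8 / 0.8100² = 1.042×10^5 N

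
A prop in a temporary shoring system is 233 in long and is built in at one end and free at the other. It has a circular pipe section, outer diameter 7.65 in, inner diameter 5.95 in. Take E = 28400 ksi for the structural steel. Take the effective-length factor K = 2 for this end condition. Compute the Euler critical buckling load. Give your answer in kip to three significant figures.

d_o = 7.65 in, d_i = 5.95 in
I = π(d_o⁴ − d_i⁴)/64 = π(7.65⁴ − 5.950⁴)/64 = 106.6 in⁴
Effective length L_e = K·L = 2 × 233 = 466.0 in
P_cr = π²EI / L_e² = π² × 28400×10³ × 106.6 / 466.0² = 1.376×10^5 lb

P_cr ≈ 138 kip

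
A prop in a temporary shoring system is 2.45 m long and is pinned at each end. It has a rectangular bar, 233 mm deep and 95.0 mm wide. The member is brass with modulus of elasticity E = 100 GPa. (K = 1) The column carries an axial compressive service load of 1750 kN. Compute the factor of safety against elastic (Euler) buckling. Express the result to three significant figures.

Buckling occurs about the weak axis: I_min = h·b³/12 with b = 95.0 mm (the shorter side).
I_min = 233×95.0³/12 = 1.665×10^7 mm⁴
I = 1.665×10^7 mm⁴ = 1.665×10^-5 m⁴
Effective length L_e = K·L = 1 × 2.45 = 2.450 m
P_cr = π²EI / L_e² = π² × 100×10⁹ × 1.665×10^-5 / 2.450² = 2.737×10^6 N
Factor of safety n = P_cr / P = 2737.2 / 1750 = 1.56

n ≈ 1.56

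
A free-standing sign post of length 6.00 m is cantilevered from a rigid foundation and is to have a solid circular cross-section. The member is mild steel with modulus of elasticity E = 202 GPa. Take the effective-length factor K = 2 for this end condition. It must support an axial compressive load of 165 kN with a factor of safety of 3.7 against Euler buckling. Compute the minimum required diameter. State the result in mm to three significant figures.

d ≈ 173 mm

Required P_cr = n·P = 3.7 × 165 = 610.5 kN
L_e = K·L = 2 × 6.00 = 12.00 m
Required I = P_cr·L_e²/(π²E) = 6.105×10^5 × 12.00² / (π² × 2.02×10^11) = 4.410×10^-5 m⁴
I_req = 4.410×10^7 mm⁴
Solid circle: I = πd⁴/64  ⇒  d = (64I/π)^(1/4) = (64×4.410×10^7/π)^(1/4) = 173 mm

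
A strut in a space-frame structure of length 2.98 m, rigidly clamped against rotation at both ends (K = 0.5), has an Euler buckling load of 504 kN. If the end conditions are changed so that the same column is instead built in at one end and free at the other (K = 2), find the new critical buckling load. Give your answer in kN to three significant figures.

P_cr ≈ 31.5 kN

P_cr ∝ 1/K², so P_cr,new = P_cr,old × (K_old/K_new)² = 504 × (0.5/2)²
= 504 × 0.06250 = 31.5 kN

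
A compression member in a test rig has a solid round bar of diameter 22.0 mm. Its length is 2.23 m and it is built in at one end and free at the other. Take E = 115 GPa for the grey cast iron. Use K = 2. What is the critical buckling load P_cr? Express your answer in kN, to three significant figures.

I = πd⁴/64 = π×22.0⁴/64 = 1.150×10^4 mm⁴
I = 1.150×10^4 mm⁴ = 1.150×10^-8 m⁴
Effective length L_e = K·L = 2 × 2.23 = 4.460 m
P_cr = π²EI / L_e² = π² × 115×10⁹ × 1.150×10^-8 / 4.460² = 656.1 N

P_cr ≈ 0.656 kN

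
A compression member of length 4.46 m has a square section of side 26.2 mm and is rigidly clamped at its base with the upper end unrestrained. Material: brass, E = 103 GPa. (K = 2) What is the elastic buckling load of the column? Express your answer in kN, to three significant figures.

I = a⁴/12 = 26.2⁴/12 = 3.927×10^4 mm⁴
I = 3.927×10^4 mm⁴ = 3.927×10^-8 m⁴
Effective length L_e = K·L = 2 × 4.46 = 8.920 m
P_cr = π²EI / L_e² = π² × 103×10⁹ × 3.927×10^-8 / 8.920² = 501.7 N

P_cr ≈ 0.502 kN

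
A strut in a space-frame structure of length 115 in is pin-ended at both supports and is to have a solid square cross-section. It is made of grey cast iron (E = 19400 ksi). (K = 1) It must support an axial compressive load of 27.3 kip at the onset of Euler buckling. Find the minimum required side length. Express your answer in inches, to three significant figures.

L_e = K·L = 1 × 115 = 115.0 in
Required I = P_cr·L_e²/(π²E) = 2.730×10^4 × 115.0² / (π² × 1.94×10^7) = 1.886 in⁴
Solid square: I = a⁴/12  ⇒  a = (12I)^(1/4) = (12×1.886)^(1/4) = 2.18 in

a ≈ 2.18 in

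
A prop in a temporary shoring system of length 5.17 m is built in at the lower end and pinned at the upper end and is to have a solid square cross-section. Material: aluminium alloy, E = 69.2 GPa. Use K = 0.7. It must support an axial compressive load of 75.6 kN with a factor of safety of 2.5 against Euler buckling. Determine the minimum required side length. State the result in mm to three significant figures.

a ≈ 81.2 mm

Required P_cr = n·P = 2.5 × 75.6 = 189.0 kN
L_e = K·L = 0.7 × 5.17 = 3.619 m
Required I = P_cr·L_e²/(π²E) = 1.890×10^5 × 3.619² / (π² × 6.92×10^10) = 3.624×10^-6 m⁴
I_req = 3.624×10^6 mm⁴
Solid square: I = a⁴/12  ⇒  a = (12I)^(1/4) = (12×3.624×10^6)^(1/4) = 81.2 mm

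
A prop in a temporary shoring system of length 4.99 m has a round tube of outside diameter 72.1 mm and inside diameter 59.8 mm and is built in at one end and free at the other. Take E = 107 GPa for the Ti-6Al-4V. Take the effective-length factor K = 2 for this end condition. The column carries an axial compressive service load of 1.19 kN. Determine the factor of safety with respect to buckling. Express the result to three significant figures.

d_o = 72.1 mm, d_i = 59.8 mm
I = π(d_o⁴ − d_i⁴)/64 = π(72.1⁴ − 59.80⁴)/64 = 6.988×10^5 mm⁴
I = 6.988×10^5 mm⁴ = 6.988×10^-7 m⁴
Effective length L_e = K·L = 2 × 4.99 = 9.980 m
P_cr = π²EI / L_e² = π² × 107×10⁹ × 6.988×10^-7 / 9.980² = 7.409×10^3 N
Factor of safety n = P_cr / P = 7.4090 / 1.19 = 6.23

n ≈ 6.23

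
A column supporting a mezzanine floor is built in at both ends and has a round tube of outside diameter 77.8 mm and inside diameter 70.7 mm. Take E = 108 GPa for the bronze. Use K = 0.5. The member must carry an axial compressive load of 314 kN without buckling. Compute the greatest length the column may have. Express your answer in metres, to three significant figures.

L_max ≈ 2.79 m

d_o = 77.8 mm, d_i = 70.7 mm
I = π(d_o⁴ − d_i⁴)/64 = π(77.8⁴ − 70.70⁴)/64 = 5.720×10^5 mm⁴
I = 5.720×10^-7 m⁴
At the buckling limit P_cr = P = 3.140×10^5 N
From P_cr = π²EI/(K·L)²:  L = (1/K)·√(π²EI/P_cr) = (1/0.5)·√(π²×1.08×10^11×5.720×10^-7/3.140×10^5)
L = 2.79 m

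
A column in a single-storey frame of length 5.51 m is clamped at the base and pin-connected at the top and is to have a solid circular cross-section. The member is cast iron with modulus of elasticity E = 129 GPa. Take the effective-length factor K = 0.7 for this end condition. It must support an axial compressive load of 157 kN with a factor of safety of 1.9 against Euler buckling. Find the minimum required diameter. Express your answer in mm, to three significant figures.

Required P_cr = n·P = 1.9 × 157 = 298.3 kN
L_e = K·L = 0.7 × 5.51 = 3.857 m
Required I = P_cr·L_e²/(π²E) = 2.983×10^5 × 3.857² / (π² × 1.29×10^11) = 3.485×10^-6 m⁴
I_req = 3.485×10^6 mm⁴
Solid circle: I = πd⁴/64  ⇒  d = (64I/π)^(1/4) = (64×3.485×10^6/π)^(1/4) = 91.8 mm

d ≈ 91.8 mm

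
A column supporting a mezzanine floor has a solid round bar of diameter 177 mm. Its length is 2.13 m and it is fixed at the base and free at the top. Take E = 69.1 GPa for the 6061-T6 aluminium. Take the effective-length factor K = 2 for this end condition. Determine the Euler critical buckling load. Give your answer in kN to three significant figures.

P_cr ≈ 1810 kN

I = πd⁴/64 = π×177⁴/64 = 4.818×10^7 mm⁴
I = 4.818×10^7 mm⁴ = 4.818×10^-5 m⁴
Effective length L_e = K·L = 2 × 2.13 = 4.260 m
P_cr = π²EI / L_e² = π² × 69.1×10⁹ × 4.818×10^-5 / 4.260² = 1.811×10^6 N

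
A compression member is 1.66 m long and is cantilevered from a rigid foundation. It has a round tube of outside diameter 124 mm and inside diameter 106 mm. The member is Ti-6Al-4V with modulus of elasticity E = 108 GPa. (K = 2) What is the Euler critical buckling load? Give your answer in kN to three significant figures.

P_cr ≈ 523 kN

d_o = 124 mm, d_i = 106 mm
I = π(d_o⁴ − d_i⁴)/64 = π(124⁴ − 106.0⁴)/64 = 5.408×10^6 mm⁴
I = 5.408×10^6 mm⁴ = 5.408×10^-6 m⁴
Effective length L_e = K·L = 2 × 1.66 = 3.320 m
P_cr = π²EI / L_e² = π² × 108×10⁹ × 5.408×10^-6 / 3.320² = 5.230×10^5 N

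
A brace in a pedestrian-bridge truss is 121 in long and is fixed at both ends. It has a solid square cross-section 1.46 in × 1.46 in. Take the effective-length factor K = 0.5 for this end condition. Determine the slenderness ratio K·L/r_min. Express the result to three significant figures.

λ ≈ 144

I = a⁴/12 = 1.46⁴/12 = 0.3786 in⁴
A = 2.132 in²;  r_min = √(I/A) = √(0.3786/2.132) = 0.4215 in
L_e = K·L = 0.5 × 121 = 60.50 in
λ = L_e / r_min = 60.500 / 0.4215 = 144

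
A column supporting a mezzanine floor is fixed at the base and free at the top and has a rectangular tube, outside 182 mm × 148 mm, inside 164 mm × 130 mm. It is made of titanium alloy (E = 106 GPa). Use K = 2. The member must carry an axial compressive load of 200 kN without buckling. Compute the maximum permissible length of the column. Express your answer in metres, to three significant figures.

L_max ≈ 5.00 m

Weak-axis I_min = (h_o·b_o³ − h_i·b_i³)/12 with b_o = 148, b_i = 130.0 mm (shorter outer/inner sides).
I_min = (182×148³ − 164.0×130.0³)/12 = 1.914×10^7 mm⁴
I = 1.914×10^-5 m⁴
At the buckling limit P_cr = P = 2.000×10^5 N
From P_cr = π²EI/(K·L)²:  L = (1/K)·√(π²EI/P_cr) = (1/2)·√(π²×1.06×10^11×1.914×10^-5/2.000×10^5)
L = 5.00 m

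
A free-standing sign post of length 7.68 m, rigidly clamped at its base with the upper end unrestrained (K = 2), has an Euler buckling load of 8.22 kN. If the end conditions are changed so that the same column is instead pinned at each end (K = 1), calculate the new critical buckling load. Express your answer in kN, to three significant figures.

P_cr ∝ 1/K², so P_cr,new = P_cr,old × (K_old/K_new)² = 8.22 × (2/1)²
= 8.22 × 4.000 = 32.9 kN

P_cr ≈ 32.9 kN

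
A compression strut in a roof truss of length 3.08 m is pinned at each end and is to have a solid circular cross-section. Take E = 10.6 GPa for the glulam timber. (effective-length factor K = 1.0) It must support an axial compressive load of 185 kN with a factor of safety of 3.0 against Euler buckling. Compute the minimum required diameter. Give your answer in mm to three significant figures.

Required P_cr = n·P = 3.0 × 185 = 555.0 kN
L_e = K·L = 1 × 3.08 = 3.080 m
Required I = P_cr·L_e²/(π²E) = 5.550×10^5 × 3.080² / (π² × 1.06×10^10) = 5.033×10^-5 m⁴
I_req = 5.033×10^7 mm⁴
Solid circle: I = πd⁴/64  ⇒  d = (64I/π)^(1/4) = (64×5.033×10^7/π)^(1/4) = 179 mm

d ≈ 179 mm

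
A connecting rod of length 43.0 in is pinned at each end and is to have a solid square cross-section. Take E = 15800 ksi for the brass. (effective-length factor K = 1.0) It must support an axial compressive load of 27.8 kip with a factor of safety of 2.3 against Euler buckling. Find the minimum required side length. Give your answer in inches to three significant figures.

Required P_cr = n·P = 2.3 × 27.8 = 63.94 kip
L_e = K·L = 1 × 43.0 = 43.00 in
Required I = P_cr·L_e²/(π²E) = 6.394×10^4 × 43.00² / (π² × 1.58×10^7) = 0.7581 in⁴
Solid square: I = a⁴/12  ⇒  a = (12I)^(1/4) = (12×0.7581)^(1/4) = 1.74 in

a ≈ 1.74 in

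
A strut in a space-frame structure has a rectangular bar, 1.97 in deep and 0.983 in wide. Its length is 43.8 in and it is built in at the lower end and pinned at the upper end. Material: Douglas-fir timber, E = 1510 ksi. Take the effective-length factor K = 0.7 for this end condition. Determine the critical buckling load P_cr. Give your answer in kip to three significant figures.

P_cr ≈ 2.47 kip

Buckling occurs about the weak axis: I_min = h·b³/12 with b = 0.983 in (the shorter side).
I_min = 1.97×0.983³/12 = 0.1559 in⁴
Effective length L_e = K·L = 0.7 × 43.8 = 30.66 in
P_cr = π²EI / L_e² = π² × 1510×10³ × 0.1559 / 30.66² = 2.472×10^3 lb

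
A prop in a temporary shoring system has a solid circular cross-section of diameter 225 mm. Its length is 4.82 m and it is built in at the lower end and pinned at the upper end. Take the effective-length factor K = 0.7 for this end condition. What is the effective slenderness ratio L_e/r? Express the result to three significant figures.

I = πd⁴/64 = π×225⁴/64 = 1.258×10^8 mm⁴
A = 3.976×10^4 mm²;  r_min = √(I/A) = √(1.258×10^8/3.976×10^4) = 56.25 mm
L_e = K·L = 0.7 × 4.82 m = 3.374 m = 3374.0 mm
λ = L_e / r_min = 3374.0 / 56.25 = 60.0

λ ≈ 60.0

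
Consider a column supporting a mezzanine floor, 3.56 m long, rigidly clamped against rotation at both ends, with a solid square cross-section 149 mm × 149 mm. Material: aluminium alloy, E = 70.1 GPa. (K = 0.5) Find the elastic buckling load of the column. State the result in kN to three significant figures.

P_cr ≈ 8970 kN

I = a⁴/12 = 149⁴/12 = 4.107×10^7 mm⁴
I = 4.107×10^7 mm⁴ = 4.107×10^-5 m⁴
Effective length L_e = K·L = 0.5 × 3.56 = 1.780 m
P_cr = π²EI / L_e² = π² × 70.1×10⁹ × 4.107×10^-5 / 1.780² = 8.969×10^6 N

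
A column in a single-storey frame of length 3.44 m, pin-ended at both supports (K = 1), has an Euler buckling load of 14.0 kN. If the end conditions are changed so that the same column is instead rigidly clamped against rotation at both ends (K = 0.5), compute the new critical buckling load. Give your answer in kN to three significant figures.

P_cr ∝ 1/K², so P_cr,new = P_cr,old × (K_old/K_new)² = 14.0 × (1/0.5)²
= 14.0 × 4.000 = 56.0 kN

P_cr ≈ 56.0 kN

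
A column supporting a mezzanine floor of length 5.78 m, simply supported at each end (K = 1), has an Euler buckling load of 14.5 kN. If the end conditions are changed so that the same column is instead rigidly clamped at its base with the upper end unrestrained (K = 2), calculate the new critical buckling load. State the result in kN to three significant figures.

P_cr ∝ 1/K², so P_cr,new = P_cr,old × (K_old/K_new)² = 14.5 × (1/2)²
= 14.5 × 0.2500 = 3.62 kN

P_cr ≈ 3.62 kN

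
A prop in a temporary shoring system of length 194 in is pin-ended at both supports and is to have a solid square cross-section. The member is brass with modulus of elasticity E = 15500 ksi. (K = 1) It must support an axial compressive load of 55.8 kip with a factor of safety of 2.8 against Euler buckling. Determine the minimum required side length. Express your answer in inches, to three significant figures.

Required P_cr = n·P = 2.8 × 55.8 = 156.2 kip
L_e = K·L = 1 × 194 = 194.0 in
Required I = P_cr·L_e²/(π²E) = 1.562×10^5 × 194.0² / (π² × 1.55×10^7) = 38.44 in⁴
Solid square: I = a⁴/12  ⇒  a = (12I)^(1/4) = (12×38.44)^(1/4) = 4.63 in

a ≈ 4.63 in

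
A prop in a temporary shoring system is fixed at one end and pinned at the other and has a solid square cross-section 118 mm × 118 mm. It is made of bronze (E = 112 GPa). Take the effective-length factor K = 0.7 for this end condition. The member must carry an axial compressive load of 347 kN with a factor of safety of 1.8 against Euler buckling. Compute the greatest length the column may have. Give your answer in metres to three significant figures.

L_max ≈ 7.64 m

I = a⁴/12 = 118⁴/12 = 1.616×10^7 mm⁴
I = 1.616×10^-5 m⁴
Required critical load P_cr = n·P = 1.8 × 347 = 624.6 kN = 6.246×10^5 N
From P_cr = π²EI/(K·L)²:  L = (1/K)·√(π²EI/P_cr) = (1/0.7)·√(π²×1.12×10^11×1.616×10^-5/6.246×10^5)
L = 7.64 m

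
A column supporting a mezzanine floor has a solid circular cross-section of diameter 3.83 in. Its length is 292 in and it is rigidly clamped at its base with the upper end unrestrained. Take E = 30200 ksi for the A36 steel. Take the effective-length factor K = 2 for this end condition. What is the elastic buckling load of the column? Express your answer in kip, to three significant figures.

P_cr ≈ 9.23 kip

I = πd⁴/64 = π×3.83⁴/64 = 10.56 in⁴
Effective length L_e = K·L = 2 × 292 = 584.0 in
P_cr = π²EI / L_e² = π² × 30200×10³ × 10.56 / 584.0² = 9.231×10^3 lb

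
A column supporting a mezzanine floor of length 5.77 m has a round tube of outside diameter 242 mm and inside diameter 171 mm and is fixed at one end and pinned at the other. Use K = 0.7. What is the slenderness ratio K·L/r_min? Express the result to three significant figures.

d_o = 242 mm, d_i = 171 mm
I = π(d_o⁴ − d_i⁴)/64 = π(242⁴ − 171.0⁴)/64 = 1.264×10^8 mm⁴
A = 2.303×10^4 mm²;  r_min = √(I/A) = √(1.264×10^8/2.303×10^4) = 74.08 mm
L_e = K·L = 0.7 × 5.77 m = 4.039 m = 4039.0 mm
λ = L_e / r_min = 4039.0 / 74.08 = 54.5

λ ≈ 54.5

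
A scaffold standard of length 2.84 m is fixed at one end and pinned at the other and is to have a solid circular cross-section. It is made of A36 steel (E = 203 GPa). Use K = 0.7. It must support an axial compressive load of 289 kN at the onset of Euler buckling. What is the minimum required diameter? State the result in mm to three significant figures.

d ≈ 58.4 mm

L_e = K·L = 0.7 × 2.84 = 1.988 m
Required I = P_cr·L_e²/(π²E) = 2.890×10^5 × 1.988² / (π² × 2.03×10^11) = 5.701×10^-7 m⁴
I_req = 5.701×10^5 mm⁴
Solid circle: I = πd⁴/64  ⇒  d = (64I/π)^(1/4) = (64×5.701×10^5/π)^(1/4) = 58.4 mm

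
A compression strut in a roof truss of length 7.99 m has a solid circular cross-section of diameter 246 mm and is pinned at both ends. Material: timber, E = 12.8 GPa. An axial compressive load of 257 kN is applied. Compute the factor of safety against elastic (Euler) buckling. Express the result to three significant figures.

n ≈ 1.38

I = πd⁴/64 = π×246⁴/64 = 1.798×10^8 mm⁴
I = 1.798×10^8 mm⁴ = 1.798×10^-4 m⁴
Effective length L_e = K·L = 1 × 7.99 = 7.990 m
P_cr = π²EI / L_e² = π² × 12.8×10⁹ × 1.798×10^-4 / 7.990² = 3.557×10^5 N
Factor of safety n = P_cr / P = 355.73 / 257 = 1.38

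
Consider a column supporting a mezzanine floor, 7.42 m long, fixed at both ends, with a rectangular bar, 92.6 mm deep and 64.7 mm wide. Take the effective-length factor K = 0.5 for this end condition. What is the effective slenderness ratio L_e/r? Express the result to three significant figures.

For a rectangle r_min = b/√12 = 64.7/√12 = 18.68 mm
L_e = K·L = 0.5 × 7.42 m = 3.710 m = 3710.0 mm
λ = L_e / r_min = 3710.0 / 18.68 = 199

λ ≈ 199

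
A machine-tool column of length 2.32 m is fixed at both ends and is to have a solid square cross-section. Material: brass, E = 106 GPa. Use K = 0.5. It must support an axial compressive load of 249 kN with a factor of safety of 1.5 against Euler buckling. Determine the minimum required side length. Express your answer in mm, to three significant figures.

a ≈ 49.0 mm

Required P_cr = n·P = 1.5 × 249 = 373.5 kN
L_e = K·L = 0.5 × 2.32 = 1.160 m
Required I = P_cr·L_e²/(π²E) = 3.735×10^5 × 1.160² / (π² × 1.06×10^11) = 4.804×10^-7 m⁴
I_req = 4.804×10^5 mm⁴
Solid square: I = a⁴/12  ⇒  a = (12I)^(1/4) = (12×4.804×10^5)^(1/4) = 49.0 mm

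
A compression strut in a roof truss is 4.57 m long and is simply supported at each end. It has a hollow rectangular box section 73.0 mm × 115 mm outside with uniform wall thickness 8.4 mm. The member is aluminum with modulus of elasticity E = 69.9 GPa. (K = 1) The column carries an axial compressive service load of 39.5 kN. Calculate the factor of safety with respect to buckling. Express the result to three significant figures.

n ≈ 1.90

Inner dimensions: h_i = 115 − 2×8.4 = 98.20 mm, b_i = 73.0 − 2×8.4 = 56.20 mm
Weak-axis I_min = (h_o·b_o³ − h_i·b_i³)/12 with b_o = 73.0, b_i = 56.20 mm (shorter outer/inner sides).
I_min = (115×73.0³ − 98.20×56.20³)/12 = 2.276×10^6 mm⁴
I = 2.276×10^6 mm⁴ = 2.276×10^-6 m⁴
Effective length L_e = K·L = 1 × 4.57 = 4.570 m
P_cr = π²EI / L_e² = π² × 69.9×10⁹ × 2.276×10^-6 / 4.570² = 7.517×10^4 N
Factor of safety n = P_cr / P = 75.166 / 39.5 = 1.90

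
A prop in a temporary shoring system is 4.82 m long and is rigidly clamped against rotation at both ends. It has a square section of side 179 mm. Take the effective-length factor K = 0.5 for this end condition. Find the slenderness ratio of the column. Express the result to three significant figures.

λ ≈ 46.6

I = a⁴/12 = 179⁴/12 = 8.555×10^7 mm⁴
A = 3.204×10^4 mm²;  r_min = √(I/A) = √(8.555×10^7/3.204×10^4) = 51.67 mm
L_e = K·L = 0.5 × 4.82 m = 2.410 m = 2410.0 mm
λ = L_e / r_min = 2410.0 / 51.67 = 46.6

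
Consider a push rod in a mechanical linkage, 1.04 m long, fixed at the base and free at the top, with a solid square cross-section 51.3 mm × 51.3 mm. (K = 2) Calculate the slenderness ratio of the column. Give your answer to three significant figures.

λ ≈ 140

I = a⁴/12 = 51.3⁴/12 = 5.771×10^5 mm⁴
A = 2.632×10^3 mm²;  r_min = √(I/A) = √(5.771×10^5/2.632×10^3) = 14.81 mm
L_e = K·L = 2 × 1.04 m = 2.080 m = 2080.0 mm
λ = L_e / r_min = 2080.0 / 14.81 = 140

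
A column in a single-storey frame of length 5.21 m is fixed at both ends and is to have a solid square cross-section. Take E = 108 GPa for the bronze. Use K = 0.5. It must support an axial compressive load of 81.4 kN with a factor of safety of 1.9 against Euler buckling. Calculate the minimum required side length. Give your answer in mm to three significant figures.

Required P_cr = n·P = 1.9 × 81.4 = 154.7 kN
L_e = K·L = 0.5 × 5.21 = 2.605 m
Required I = P_cr·L_e²/(π²E) = 1.547×10^5 × 2.605² / (π² × 1.08×10^11) = 9.846×10^-7 m⁴
I_req = 9.846×10^5 mm⁴
Solid square: I = a⁴/12  ⇒  a = (12I)^(1/4) = (12×9.846×10^5)^(1/4) = 58.6 mm

a ≈ 58.6 mm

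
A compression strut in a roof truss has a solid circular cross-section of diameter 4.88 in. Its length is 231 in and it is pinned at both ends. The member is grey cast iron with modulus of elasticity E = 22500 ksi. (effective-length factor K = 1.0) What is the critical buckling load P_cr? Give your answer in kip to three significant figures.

P_cr ≈ 116 kip

I = πd⁴/64 = π×4.88⁴/64 = 27.84 in⁴
Effective length L_e = K·L = 1 × 231 = 231.0 in
P_cr = π²EI / L_e² = π² × 22500×10³ × 27.84 / 231.0² = 1.159×10^5 lb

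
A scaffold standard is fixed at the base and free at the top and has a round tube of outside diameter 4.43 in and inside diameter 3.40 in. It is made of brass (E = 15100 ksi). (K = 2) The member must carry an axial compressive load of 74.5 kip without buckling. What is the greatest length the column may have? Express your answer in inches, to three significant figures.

L_max ≈ 78.6 in

d_o = 4.43 in, d_i = 3.40 in
I = π(d_o⁴ − d_i⁴)/64 = π(4.43⁴ − 3.400⁴)/64 = 12.35 in⁴
At the buckling limit P_cr = P = 7.450×10^4 lb
From P_cr = π²EI/(K·L)²:  L = (1/K)·√(π²EI/P_cr) = (1/2)·√(π²×1.51×10^7×12.35/7.450×10^4)
L = 78.6 in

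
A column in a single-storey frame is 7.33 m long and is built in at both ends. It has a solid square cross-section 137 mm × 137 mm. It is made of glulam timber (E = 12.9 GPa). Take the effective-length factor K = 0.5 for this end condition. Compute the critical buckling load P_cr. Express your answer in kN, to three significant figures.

I = a⁴/12 = 137⁴/12 = 2.936×10^7 mm⁴
I = 2.936×10^7 mm⁴ = 2.936×10^-5 m⁴
Effective length L_e = K·L = 0.5 × 7.33 = 3.665 m
P_cr = π²EI / L_e² = π² × 12.9×10⁹ × 2.936×10^-5 / 3.665² = 2.783×10^5 N

P_cr ≈ 278 kN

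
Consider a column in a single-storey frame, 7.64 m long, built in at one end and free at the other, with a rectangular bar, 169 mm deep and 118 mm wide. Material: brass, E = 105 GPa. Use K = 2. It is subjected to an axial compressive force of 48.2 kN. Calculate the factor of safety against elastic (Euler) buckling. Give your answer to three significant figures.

n ≈ 2.13

Buckling occurs about the weak axis: I_min = h·b³/12 with b = 118 mm (the shorter side).
I_min = 169×118³/12 = 2.314×10^7 mm⁴
I = 2.314×10^7 mm⁴ = 2.314×10^-5 m⁴
Effective length L_e = K·L = 2 × 7.64 = 15.28 m
P_cr = π²EI / L_e² = π² × 105×10⁹ × 2.314×10^-5 / 15.28² = 1.027×10^5 N
Factor of safety n = P_cr / P = 102.71 / 48.2 = 2.13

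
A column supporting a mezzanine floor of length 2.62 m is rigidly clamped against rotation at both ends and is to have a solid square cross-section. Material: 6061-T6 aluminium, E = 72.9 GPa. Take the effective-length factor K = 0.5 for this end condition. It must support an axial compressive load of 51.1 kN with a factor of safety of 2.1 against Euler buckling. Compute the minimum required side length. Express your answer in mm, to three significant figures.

a ≈ 41.9 mm

Required P_cr = n·P = 2.1 × 51.1 = 107.3 kN
L_e = K·L = 0.5 × 2.62 = 1.310 m
Required I = P_cr·L_e²/(π²E) = 1.073×10^5 × 1.310² / (π² × 7.29×10^10) = 2.560×10^-7 m⁴
I_req = 2.560×10^5 mm⁴
Solid square: I = a⁴/12  ⇒  a = (12I)^(1/4) = (12×2.560×10^5)^(1/4) = 41.9 mm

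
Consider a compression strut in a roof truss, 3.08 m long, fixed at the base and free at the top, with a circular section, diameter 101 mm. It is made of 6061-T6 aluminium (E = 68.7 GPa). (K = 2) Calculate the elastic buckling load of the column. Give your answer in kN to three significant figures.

P_cr ≈ 91.3 kN

I = πd⁴/64 = π×101⁴/64 = 5.108×10^6 mm⁴
I = 5.108×10^6 mm⁴ = 5.108×10^-6 m⁴
Effective length L_e = K·L = 2 × 3.08 = 6.160 m
P_cr = π²EI / L_e² = π² × 68.7×10⁹ × 5.108×10^-6 / 6.160² = 9.127×10^4 N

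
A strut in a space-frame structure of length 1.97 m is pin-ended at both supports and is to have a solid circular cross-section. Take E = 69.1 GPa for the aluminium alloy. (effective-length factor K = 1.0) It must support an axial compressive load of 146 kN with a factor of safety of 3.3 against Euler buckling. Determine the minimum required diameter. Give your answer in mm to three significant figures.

d ≈ 86.4 mm

Required P_cr = n·P = 3.3 × 146 = 481.8 kN
L_e = K·L = 1 × 1.97 = 1.970 m
Required I = P_cr·L_e²/(π²E) = 4.818×10^5 × 1.970² / (π² × 6.91×10^10) = 2.742×10^-6 m⁴
I_req = 2.742×10^6 mm⁴
Solid circle: I = πd⁴/64  ⇒  d = (64I/π)^(1/4) = (64×2.742×10^6/π)^(1/4) = 86.4 mm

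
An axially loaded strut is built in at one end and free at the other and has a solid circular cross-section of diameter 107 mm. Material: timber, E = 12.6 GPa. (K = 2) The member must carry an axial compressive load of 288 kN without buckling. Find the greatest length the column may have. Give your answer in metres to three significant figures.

L_max ≈ 0.833 m

I = πd⁴/64 = π×107⁴/64 = 6.434×10^6 mm⁴
I = 6.434×10^-6 m⁴
At the buckling limit P_cr = P = 2.880×10^5 N
From P_cr = π²EI/(K·L)²:  L = (1/K)·√(π²EI/P_cr) = (1/2)·√(π²×1.26×10^10×6.434×10^-6/2.880×10^5)
L = 0.833 m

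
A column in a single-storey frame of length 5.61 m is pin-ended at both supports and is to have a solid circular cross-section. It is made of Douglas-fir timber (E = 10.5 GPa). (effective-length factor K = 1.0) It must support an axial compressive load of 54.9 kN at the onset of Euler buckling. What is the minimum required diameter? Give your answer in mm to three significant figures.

d ≈ 136 mm

L_e = K·L = 1 × 5.61 = 5.610 m
Required I = P_cr·L_e²/(π²E) = 5.490×10^4 × 5.610² / (π² × 1.05×10^10) = 1.667×10^-5 m⁴
I_req = 1.667×10^7 mm⁴
Solid circle: I = πd⁴/64  ⇒  d = (64I/π)^(1/4) = (64×1.667×10^7/π)^(1/4) = 136 mm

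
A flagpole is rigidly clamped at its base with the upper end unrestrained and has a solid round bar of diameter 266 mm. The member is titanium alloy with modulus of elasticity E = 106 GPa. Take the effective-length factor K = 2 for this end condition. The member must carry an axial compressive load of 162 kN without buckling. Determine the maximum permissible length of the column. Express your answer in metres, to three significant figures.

I = πd⁴/64 = π×266⁴/64 = 2.458×10^8 mm⁴
I = 2.458×10^-4 m⁴
At the buckling limit P_cr = P = 1.620×10^5 N
From P_cr = π²EI/(K·L)²:  L = (1/K)·√(π²EI/P_cr) = (1/2)·√(π²×1.06×10^11×2.458×10^-4/1.620×10^5)
L = 19.9 m

L_max ≈ 19.9 m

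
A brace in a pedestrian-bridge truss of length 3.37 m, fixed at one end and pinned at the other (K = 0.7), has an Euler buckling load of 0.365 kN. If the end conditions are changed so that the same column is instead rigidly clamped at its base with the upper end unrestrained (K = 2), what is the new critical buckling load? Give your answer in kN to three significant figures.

P_cr ≈ 0.0447 kN

P_cr ∝ 1/K², so P_cr,new = P_cr,old × (K_old/K_new)² = 0.365 × (0.7/2)²
= 0.365 × 0.1225 = 0.0447 kN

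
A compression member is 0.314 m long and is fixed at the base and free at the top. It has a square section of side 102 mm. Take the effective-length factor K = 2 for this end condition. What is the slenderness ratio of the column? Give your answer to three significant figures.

λ ≈ 21.3

For a square r = a/√12 = 102/√12 = 29.44 mm
L_e = K·L = 2 × 0.314 m = 0.6280 m = 628.00 mm
λ = L_e / r_min = 628.00 / 29.44 = 21.3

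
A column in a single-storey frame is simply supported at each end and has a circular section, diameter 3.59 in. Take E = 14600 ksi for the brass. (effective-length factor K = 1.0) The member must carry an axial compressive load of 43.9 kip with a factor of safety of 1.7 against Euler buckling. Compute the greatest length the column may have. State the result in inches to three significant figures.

L_max ≈ 125 in

I = πd⁴/64 = π×3.59⁴/64 = 8.154 in⁴
Required critical load P_cr = n·P = 1.7 × 43.9 = 74.63 kip = 7.463×10^4 lb
From P_cr = π²EI/(K·L)²:  L = (1/K)·√(π²EI/P_cr) = (1/1)·√(π²×1.46×10^7×8.154/7.463×10^4)
L = 125 in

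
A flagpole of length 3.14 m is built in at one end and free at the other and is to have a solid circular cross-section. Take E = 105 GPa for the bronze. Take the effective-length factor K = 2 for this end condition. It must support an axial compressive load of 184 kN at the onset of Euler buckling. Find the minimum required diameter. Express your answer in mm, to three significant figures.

L_e = K·L = 2 × 3.14 = 6.280 m
Required I = P_cr·L_e²/(π²E) = 1.840×10^5 × 6.280² / (π² × 1.05×10^11) = 7.002×10^-6 m⁴
I_req = 7.002×10^6 mm⁴
Solid circle: I = πd⁴/64  ⇒  d = (64I/π)^(1/4) = (64×7.002×10^6/π)^(1/4) = 109 mm

d ≈ 109 mm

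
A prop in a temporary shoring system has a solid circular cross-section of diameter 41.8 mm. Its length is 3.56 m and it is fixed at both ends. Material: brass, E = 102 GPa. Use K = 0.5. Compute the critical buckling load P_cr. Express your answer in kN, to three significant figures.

I = πd⁴/64 = π×41.8⁴/64 = 1.499×10^5 mm⁴
I = 1.499×10^5 mm⁴ = 1.499×10^-7 m⁴
Effective length L_e = K·L = 0.5 × 3.56 = 1.780 m
P_cr = π²EI / L_e² = π² × 102×10⁹ × 1.499×10^-7 / 1.780² = 4.761×10^4 N

P_cr ≈ 47.6 kN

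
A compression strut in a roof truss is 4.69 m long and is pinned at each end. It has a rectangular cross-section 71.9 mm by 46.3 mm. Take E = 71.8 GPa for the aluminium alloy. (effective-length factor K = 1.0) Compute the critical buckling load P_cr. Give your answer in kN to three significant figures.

Buckling occurs about the weak axis: I_min = h·b³/12 with b = 46.3 mm (the shorter side).
I_min = 71.9×46.3³/12 = 5.947×10^5 mm⁴
I = 5.947×10^5 mm⁴ = 5.947×10^-7 m⁴
Effective length L_e = K·L = 1 × 4.69 = 4.690 m
P_cr = π²EI / L_e² = π² × 71.8×10⁹ × 5.947×10^-7 / 4.690² = 1.916×10^4 N

P_cr ≈ 19.2 kN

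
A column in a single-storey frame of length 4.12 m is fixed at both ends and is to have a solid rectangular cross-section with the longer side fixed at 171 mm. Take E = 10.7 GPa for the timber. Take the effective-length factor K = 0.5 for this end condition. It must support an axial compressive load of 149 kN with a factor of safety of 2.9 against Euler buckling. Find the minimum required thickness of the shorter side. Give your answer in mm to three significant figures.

Required P_cr = n·P = 2.9 × 149 = 432.1 kN
L_e = K·L = 0.5 × 4.12 = 2.060 m
Required I = P_cr·L_e²/(π²E) = 4.321×10^5 × 2.060² / (π² × 1.07×10^10) = 1.736×10^-5 m⁴
I_req = 1.736×10^7 mm⁴
Rectangle, weak axis: I_min = h·b³/12 with h = 171 mm fixed  ⇒  b = (12I/h)^(1/3) = 107 mm

b ≈ 107 mm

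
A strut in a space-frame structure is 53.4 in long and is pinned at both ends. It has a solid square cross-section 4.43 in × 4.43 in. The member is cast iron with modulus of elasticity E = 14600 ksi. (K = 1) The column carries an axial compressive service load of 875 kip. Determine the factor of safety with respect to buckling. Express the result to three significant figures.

n ≈ 1.85

I = a⁴/12 = 4.43⁴/12 = 32.09 in⁴
Effective length L_e = K·L = 1 × 53.4 = 53.40 in
P_cr = π²EI / L_e² = π² × 14600×10³ × 32.09 / 53.40² = 1.622×10^6 lb
Factor of safety n = P_cr / P = 1621.8 / 875 = 1.85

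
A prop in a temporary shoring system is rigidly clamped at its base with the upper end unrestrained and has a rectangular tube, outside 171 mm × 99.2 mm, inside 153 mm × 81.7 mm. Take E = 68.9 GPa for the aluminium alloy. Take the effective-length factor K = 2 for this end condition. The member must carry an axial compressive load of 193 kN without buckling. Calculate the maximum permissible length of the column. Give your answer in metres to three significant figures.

Weak-axis I_min = (h_o·b_o³ − h_i·b_i³)/12 with b_o = 99.2, b_i = 81.70 mm (shorter outer/inner sides).
I_min = (171×99.2³ − 153.0×81.70³)/12 = 6.958×10^6 mm⁴
I = 6.958×10^-6 m⁴
At the buckling limit P_cr = P = 1.930×10^5 N
From P_cr = π²EI/(K·L)²:  L = (1/K)·√(π²EI/P_cr) = (1/2)·√(π²×6.89×10^10×6.958×10^-6/1.930×10^5)
L = 2.48 m

L_max ≈ 2.48 m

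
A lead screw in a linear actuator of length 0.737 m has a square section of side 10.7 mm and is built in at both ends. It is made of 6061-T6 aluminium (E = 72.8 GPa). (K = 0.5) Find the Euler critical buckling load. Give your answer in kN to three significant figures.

P_cr ≈ 5.78 kN

I = a⁴/12 = 10.7⁴/12 = 1.092×10^3 mm⁴
I = 1.092×10^3 mm⁴ = 1.092×10^-9 m⁴
Effective length L_e = K·L = 0.5 × 0.737 = 0.3685 m
P_cr = π²EI / L_e² = π² × 72.8×10⁹ × 1.092×10^-9 / 0.3685² = 5.780×10^3 N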